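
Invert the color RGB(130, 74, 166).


Invert: (255-R, 255-G, 255-B)
R: 255-130 = 125
G: 255-74 = 181
B: 255-166 = 89
= RGB(125, 181, 89)


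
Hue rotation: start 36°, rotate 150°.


New hue = (H + rotation) mod 360
New hue = (36 + 150) mod 360
= 186 mod 360
= 186°


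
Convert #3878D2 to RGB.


38 → 56 (R)
78 → 120 (G)
D2 → 210 (B)
= RGB(56, 120, 210)


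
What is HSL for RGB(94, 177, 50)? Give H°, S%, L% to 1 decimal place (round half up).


Normalize: R'=94/255≈0.3686, G'=177/255≈0.6941, B'=50/255≈0.1961
Max=177/255, Min=50/255, Δ=Max-Min=127/255
L = (Max+Min)/2 = (177+50)/510 = 227/510 = 0.44509… → L = 44.5%
L ≤ 0.5 → S = Δ/(Max+Min) = 127/(177+50) = 127/227 = 0.55947… → S = 55.9%
(the 1/255 factors cancel in S and H, so raw channel differences can be used)
Max is G' → H = 60 × ((B-R)/Δ + 2) = 60 × ((50-94)/127 + 2)
  -44/127 + 2 = -0.3464… + 2 = 1.6535…
  H = 60 × 1.6535… = 99.212…° → H = 99.2°
= HSL(99.2°, 55.9%, 44.5%)


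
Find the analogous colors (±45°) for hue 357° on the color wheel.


Base hue: 357°
Left analog: (357 - 45) mod 360 = 312°
Right analog: (357 + 45) mod 360 = 42°
Analogous hues = 312° and 42°


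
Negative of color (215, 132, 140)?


Invert: (255-R, 255-G, 255-B)
R: 255-215 = 40
G: 255-132 = 123
B: 255-140 = 115
= RGB(40, 123, 115)


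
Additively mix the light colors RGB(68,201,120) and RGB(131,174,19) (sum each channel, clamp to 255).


Additive: each channel = min(255, C₁+C₂)
R: 68+131 = 199 → 199
G: 201+174 = 375 → 255
B: 120+19 = 139 → 139
= RGB(199, 255, 139)


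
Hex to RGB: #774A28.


77 → 119 (R)
4A → 74 (G)
28 → 40 (B)
= RGB(119, 74, 40)


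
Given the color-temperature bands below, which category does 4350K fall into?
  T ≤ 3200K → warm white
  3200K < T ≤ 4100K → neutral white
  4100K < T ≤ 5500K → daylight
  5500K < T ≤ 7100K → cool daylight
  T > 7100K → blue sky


Temperature: 4350K
4100K < 4350K ≤ 5500K → daylight
Classification: daylight


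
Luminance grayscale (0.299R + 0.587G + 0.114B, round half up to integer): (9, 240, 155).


Gray = 0.299×R + 0.587×G + 0.114×B
Gray = 0.299×9 + 0.587×240 + 0.114×155
Gray = 2.691 + 140.880 + 17.670
Gray = 161.241 → round half up → 161
Gray = 161


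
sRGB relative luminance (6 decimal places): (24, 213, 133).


Linearize each channel (sRGB transfer function): c = v/255; c_lin = c/12.92 if c ≤ 0.04045, else ((c+0.055)/1.055)^2.4
  R: 24/255 ≈ 0.094118 > 0.04045 → ((0.094118+0.055)/1.055)^2.4 ≈ 0.009134
  G: 213/255 ≈ 0.835294 > 0.04045 → ((0.835294+0.055)/1.055)^2.4 ≈ 0.665387
  B: 133/255 ≈ 0.521569 > 0.04045 → ((0.521569+0.055)/1.055)^2.4 ≈ 0.234551
R_lin = 0.009134, G_lin = 0.665387, B_lin = 0.234551
L = 0.2126×R + 0.7152×G + 0.0722×B
L = 0.2126×0.009134 + 0.7152×0.665387 + 0.0722×0.234551
L ≈ 0.494761


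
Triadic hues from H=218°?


Triadic: equally spaced at 120° intervals
H1 = 218°
H2 = (218 + 120) mod 360 = 338°
H3 = (218 + 240) mod 360 = 98°
Triadic = 218°, 338°, 98°


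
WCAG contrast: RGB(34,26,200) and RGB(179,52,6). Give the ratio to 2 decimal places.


Linearize each sRGB channel c=v/255: c/12.92 if c ≤ 0.04045 else ((c+0.055)/1.055)^2.4
L = 0.2126×R_lin + 0.7152×G_lin + 0.0722×B_lin
Color 1 (34,26,200):
  R=34: 34/255≈0.1333 > 0.04045 → ((0.1333+0.055)/1.055)^2.4 ≈ 0.01600
  G=26: 26/255≈0.1020 > 0.04045 → ((0.1020+0.055)/1.055)^2.4 ≈ 0.01033
  B=200: 200/255≈0.7843 > 0.04045 → ((0.7843+0.055)/1.055)^2.4 ≈ 0.57758
  L1 = 0.2126×0.01600 + 0.7152×0.01033 + 0.0722×0.57758 ≈ 0.05249
Color 2 (179,52,6):
  R=179: 179/255≈0.7020 > 0.04045 → ((0.7020+0.055)/1.055)^2.4 ≈ 0.45079
  G=52: 52/255≈0.2039 > 0.04045 → ((0.2039+0.055)/1.055)^2.4 ≈ 0.03434
  B=6: 6/255≈0.0235 ≤ 0.04045 → 0.0235/12.92 ≈ 0.00182
  L2 = 0.2126×0.45079 + 0.7152×0.03434 + 0.0722×0.00182 ≈ 0.12053
Lighter = 0.12053, Darker = 0.05249
Ratio = (L_lighter + 0.05) / (L_darker + 0.05)
Ratio = (0.12053 + 0.05) / (0.05249 + 0.05) = 0.17053 / 0.10249 ≈ 1.6639
Ratio ≈ 1.66:1


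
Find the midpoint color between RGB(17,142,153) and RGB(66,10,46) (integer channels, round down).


Midpoint: each channel = ⌊(C₁+C₂)/2⌋
R: ⌊(17+66)/2⌋ = 41
G: ⌊(142+10)/2⌋ = 76
B: ⌊(153+46)/2⌋ = 99
= RGB(41, 76, 99)


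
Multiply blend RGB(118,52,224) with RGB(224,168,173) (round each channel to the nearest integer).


Multiply: C = A×B/255, rounded to nearest integer
R: 118×224/255 = 26432/255 ≈ 103.655 → 104
G: 52×168/255 = 8736/255 ≈ 34.259 → 34
B: 224×173/255 = 38752/255 ≈ 151.969 → 152
= RGB(104, 34, 152)


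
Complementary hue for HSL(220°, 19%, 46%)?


Complement = opposite side of color wheel = hue + 180°
H' = (220 + 180) mod 360 = 40°
S and L unchanged.
= HSL(40°, 19%, 46%)


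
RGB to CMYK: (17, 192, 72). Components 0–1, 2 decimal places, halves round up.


R'=17/255≈0.0667, G'=192/255≈0.7529, B'=72/255≈0.2824
K = 1 - max(R',G',B') = 1 - 192/255 = 63/255 = 0.24705… → 0.25
(1-R'-K)/(1-K) simplifies to (max-R)/max with max = 192:
C = (192-17)/192 = 175/192 = 0.91145… → 0.91
M = (192-192)/192 = 0/192 = 0 → 0.00
Y = (192-72)/192 = 120/192 = 0.625 → 0.63
= CMYK(0.91, 0.00, 0.63, 0.25)


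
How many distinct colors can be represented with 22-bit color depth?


Colors = 2^bits = 2^22
= 4,194,304 colors


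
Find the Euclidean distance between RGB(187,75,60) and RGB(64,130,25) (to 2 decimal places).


d = √[(R₁-R₂)² + (G₁-G₂)² + (B₁-B₂)²]
d = √[(187-64)² + (75-130)² + (60-25)²]
d = √[15129 + 3025 + 1225]
d = √19379
d ≈ 139.21


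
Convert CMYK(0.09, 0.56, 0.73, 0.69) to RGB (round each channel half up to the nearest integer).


R = 255 × (1-C) × (1-K) = 255 × 0.91 × 0.31 = 71.9355 → 72
G = 255 × (1-M) × (1-K) = 255 × 0.44 × 0.31 = 34.782 → 35
B = 255 × (1-Y) × (1-K) = 255 × 0.27 × 0.31 = 21.3435 → 21
= RGB(72, 35, 21)


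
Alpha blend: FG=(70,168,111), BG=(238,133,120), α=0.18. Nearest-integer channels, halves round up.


C = α×F + (1-α)×B, with 1-α = 0.82
R: 0.18×70 + 0.82×238 = 12.60 + 195.16 = 207.76 → 208
G: 0.18×168 + 0.82×133 = 30.24 + 109.06 = 139.30 → 139
B: 0.18×111 + 0.82×120 = 19.98 + 98.40 = 118.38 → 118
= RGB(208, 139, 118)


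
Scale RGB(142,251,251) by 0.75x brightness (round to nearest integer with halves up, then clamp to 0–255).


Multiply each channel by 0.75, round half up, clamp to [0, 255]
R: 142×0.75 = 106.5 → round → 107
G: 251×0.75 = 188.25 → round → 188
B: 251×0.75 = 188.25 → round → 188
= RGB(107, 188, 188)


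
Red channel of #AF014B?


Color: #AF014B
R = AF = 175
G = 01 = 1
B = 4B = 75
Red = 175


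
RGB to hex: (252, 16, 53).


R = 252 → FC (hex)
G = 16 → 10 (hex)
B = 53 → 35 (hex)
Hex = #FC1035


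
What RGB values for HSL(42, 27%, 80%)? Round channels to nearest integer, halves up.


H=42°, S=0.27, L=0.80
C = (1-|2L-1|)×S = (1-|0.60|)×0.27 = 0.108
H' = H/60 = 42/60 ≈ 0.7000; X = C×(1-|H' mod 2 - 1|) = 0.0756
m = L - C/2 = 0.80 - 0.054 = 0.746
Sector ⌊H'⌋ = 0 → (R',G',B') = (0.108, 0.0756, 0.0)
RGB = ((R'+m)×255, (G'+m)×255, (B'+m)×255) = (217.77, 209.508, 190.23)
Round half up → RGB(218, 210, 190)


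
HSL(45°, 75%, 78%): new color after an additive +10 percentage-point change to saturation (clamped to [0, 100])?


Original S = 75%
Adjustment = +10 percentage points
New S = 75 + (10) = 85
Clamp to [0, 100] → 85
= HSL(45°, 85%, 78%)


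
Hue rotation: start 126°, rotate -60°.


New hue = (H + rotation) mod 360
New hue = (126 -60) mod 360
= 66 mod 360
= 66°


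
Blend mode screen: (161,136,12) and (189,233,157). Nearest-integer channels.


Screen: C = 255 - (255-A)×(255-B)/255, rounded to nearest integer
R: 255 - (255-161)×(255-189)/255 = 255 - 6204/255 ≈ 255 - 24.329 = 230.671 → 231
G: 255 - (255-136)×(255-233)/255 = 255 - 2618/255 ≈ 255 - 10.267 = 244.733 → 245
B: 255 - (255-12)×(255-157)/255 = 255 - 23814/255 ≈ 255 - 93.388 = 161.612 → 162
= RGB(231, 245, 162)


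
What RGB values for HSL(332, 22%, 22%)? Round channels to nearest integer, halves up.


H=332°, S=0.22, L=0.22
C = (1-|2L-1|)×S = (1-|-0.56|)×0.22 = 0.0968
H' = H/60 = 332/60 ≈ 5.5333; X = C×(1-|H' mod 2 - 1|) ≈ 0.0452
m = L - C/2 = 0.22 - 0.0484 = 0.1716
Sector ⌊H'⌋ = 5 → (R',G',B') = (0.0968, 0.0, ≈0.0452)
RGB = ((R'+m)×255, (G'+m)×255, (B'+m)×255) = (68.442, 43.758, 55.2772)
Round half up → RGB(68, 44, 55)


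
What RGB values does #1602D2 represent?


16 → 22 (R)
02 → 2 (G)
D2 → 210 (B)
= RGB(22, 2, 210)


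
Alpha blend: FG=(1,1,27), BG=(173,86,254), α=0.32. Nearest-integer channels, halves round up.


C = α×F + (1-α)×B, with 1-α = 0.68
R: 0.32×1 + 0.68×173 = 0.32 + 117.64 = 117.96 → 118
G: 0.32×1 + 0.68×86 = 0.32 + 58.48 = 58.80 → 59
B: 0.32×27 + 0.68×254 = 8.64 + 172.72 = 181.36 → 181
= RGB(118, 59, 181)


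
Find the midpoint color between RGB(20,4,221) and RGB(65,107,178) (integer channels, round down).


Midpoint: each channel = ⌊(C₁+C₂)/2⌋
R: ⌊(20+65)/2⌋ = 42
G: ⌊(4+107)/2⌋ = 55
B: ⌊(221+178)/2⌋ = 199
= RGB(42, 55, 199)


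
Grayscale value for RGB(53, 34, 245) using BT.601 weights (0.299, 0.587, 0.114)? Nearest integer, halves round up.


Gray = 0.299×R + 0.587×G + 0.114×B
Gray = 0.299×53 + 0.587×34 + 0.114×245
Gray = 15.847 + 19.958 + 27.930
Gray = 63.735 → round half up → 64
Gray = 64


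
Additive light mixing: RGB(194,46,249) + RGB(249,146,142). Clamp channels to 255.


Additive: each channel = min(255, C₁+C₂)
R: 194+249 = 443 → 255
G: 46+146 = 192 → 192
B: 249+142 = 391 → 255
= RGB(255, 192, 255)


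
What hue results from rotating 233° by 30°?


New hue = (H + rotation) mod 360
New hue = (233 + 30) mod 360
= 263 mod 360
= 263°


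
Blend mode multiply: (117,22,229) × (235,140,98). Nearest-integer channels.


Multiply: C = A×B/255, rounded to nearest integer
R: 117×235/255 = 27495/255 ≈ 107.824 → 108
G: 22×140/255 = 3080/255 ≈ 12.078 → 12
B: 229×98/255 = 22442/255 ≈ 88.008 → 88
= RGB(108, 12, 88)


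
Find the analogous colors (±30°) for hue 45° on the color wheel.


Base hue: 45°
Left analog: (45 - 30) mod 360 = 15°
Right analog: (45 + 30) mod 360 = 75°
Analogous hues = 15° and 75°


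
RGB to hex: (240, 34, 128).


R = 240 → F0 (hex)
G = 34 → 22 (hex)
B = 128 → 80 (hex)
Hex = #F02280


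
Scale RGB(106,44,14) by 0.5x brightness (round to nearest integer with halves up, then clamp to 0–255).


Multiply each channel by 0.5, round half up, clamp to [0, 255]
R: 106×0.5 = 53
G: 44×0.5 = 22
B: 14×0.5 = 7
= RGB(53, 22, 7)


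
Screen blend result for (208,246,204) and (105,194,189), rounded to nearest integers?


Screen: C = 255 - (255-A)×(255-B)/255, rounded to nearest integer
R: 255 - (255-208)×(255-105)/255 = 255 - 7050/255 ≈ 255 - 27.647 = 227.353 → 227
G: 255 - (255-246)×(255-194)/255 = 255 - 549/255 ≈ 255 - 2.153 = 252.847 → 253
B: 255 - (255-204)×(255-189)/255 = 255 - 3366/255 ≈ 255 - 13.200 = 241.800 → 242
= RGB(227, 253, 242)


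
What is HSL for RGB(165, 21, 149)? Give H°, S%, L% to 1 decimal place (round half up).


Normalize: R'=165/255≈0.6471, G'=21/255≈0.0824, B'=149/255≈0.5843
Max=165/255, Min=21/255, Δ=Max-Min=144/255
L = (Max+Min)/2 = (165+21)/510 = 186/510 = 0.36470… → L = 36.5%
L ≤ 0.5 → S = Δ/(Max+Min) = 144/(165+21) = 144/186 = 0.77419… → S = 77.4%
(the 1/255 factors cancel in S and H, so raw channel differences can be used)
Max is R' → H = 60 × (((G-B)/Δ) mod 6) = 60 × (((21-149)/144) mod 6)
  (-128)/144 = -0.8888…; negative, so add 6 → 5.1111…
  H = 60 × 5.1111… = 306.666…° → H = 306.7°
= HSL(306.7°, 77.4%, 36.5%)


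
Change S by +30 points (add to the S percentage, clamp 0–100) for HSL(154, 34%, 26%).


Original S = 34%
Adjustment = +30 percentage points
New S = 34 + (30) = 64
Clamp to [0, 100] → 64
= HSL(154°, 64%, 26%)


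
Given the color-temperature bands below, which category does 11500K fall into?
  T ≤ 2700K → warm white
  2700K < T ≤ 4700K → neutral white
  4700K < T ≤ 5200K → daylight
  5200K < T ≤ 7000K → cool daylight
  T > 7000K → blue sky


Temperature: 11500K
11500K > 7000K → blue sky
Classification: blue sky


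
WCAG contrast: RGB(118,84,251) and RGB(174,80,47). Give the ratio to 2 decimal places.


Linearize each sRGB channel c=v/255: c/12.92 if c ≤ 0.04045 else ((c+0.055)/1.055)^2.4
L = 0.2126×R_lin + 0.7152×G_lin + 0.0722×B_lin
Color 1 (118,84,251):
  R=118: 118/255≈0.4627 > 0.04045 → ((0.4627+0.055)/1.055)^2.4 ≈ 0.18116
  G=84: 84/255≈0.3294 > 0.04045 → ((0.3294+0.055)/1.055)^2.4 ≈ 0.08866
  B=251: 251/255≈0.9843 > 0.04045 → ((0.9843+0.055)/1.055)^2.4 ≈ 0.96469
  L1 = 0.2126×0.18116 + 0.7152×0.08866 + 0.0722×0.96469 ≈ 0.17157
Color 2 (174,80,47):
  R=174: 174/255≈0.6824 > 0.04045 → ((0.6824+0.055)/1.055)^2.4 ≈ 0.42327
  G=80: 80/255≈0.3137 > 0.04045 → ((0.3137+0.055)/1.055)^2.4 ≈ 0.08022
  B=47: 47/255≈0.1843 > 0.04045 → ((0.1843+0.055)/1.055)^2.4 ≈ 0.02843
  L2 = 0.2126×0.42327 + 0.7152×0.08022 + 0.0722×0.02843 ≈ 0.14941
Lighter = 0.17157, Darker = 0.14941
Ratio = (L_lighter + 0.05) / (L_darker + 0.05)
Ratio = (0.17157 + 0.05) / (0.14941 + 0.05) = 0.22157 / 0.19941 ≈ 1.1111
Ratio ≈ 1.11:1


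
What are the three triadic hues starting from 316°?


Triadic: equally spaced at 120° intervals
H1 = 316°
H2 = (316 + 120) mod 360 = 76°
H3 = (316 + 240) mod 360 = 196°
Triadic = 316°, 76°, 196°


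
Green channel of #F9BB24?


Color: #F9BB24
R = F9 = 249
G = BB = 187
B = 24 = 36
Green = 187


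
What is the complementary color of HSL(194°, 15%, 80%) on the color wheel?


Complement = opposite side of color wheel = hue + 180°
H' = (194 + 180) mod 360 = 14°
S and L unchanged.
= HSL(14°, 15%, 80%)


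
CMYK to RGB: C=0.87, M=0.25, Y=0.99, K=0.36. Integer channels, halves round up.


R = 255 × (1-C) × (1-K) = 255 × 0.13 × 0.64 = 21.216 → 21
G = 255 × (1-M) × (1-K) = 255 × 0.75 × 0.64 = 122.4 → 122
B = 255 × (1-Y) × (1-K) = 255 × 0.01 × 0.64 = 1.632 → 2
= RGB(21, 122, 2)


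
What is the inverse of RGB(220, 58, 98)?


Invert: (255-R, 255-G, 255-B)
R: 255-220 = 35
G: 255-58 = 197
B: 255-98 = 157
= RGB(35, 197, 157)


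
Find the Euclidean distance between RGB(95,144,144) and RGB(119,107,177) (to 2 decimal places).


d = √[(R₁-R₂)² + (G₁-G₂)² + (B₁-B₂)²]
d = √[(95-119)² + (144-107)² + (144-177)²]
d = √[576 + 1369 + 1089]
d = √3034
d ≈ 55.08


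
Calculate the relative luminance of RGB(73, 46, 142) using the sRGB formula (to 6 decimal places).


Linearize each channel (sRGB transfer function): c = v/255; c_lin = c/12.92 if c ≤ 0.04045, else ((c+0.055)/1.055)^2.4
  R: 73/255 ≈ 0.286275 > 0.04045 → ((0.286275+0.055)/1.055)^2.4 ≈ 0.066626
  G: 46/255 ≈ 0.180392 > 0.04045 → ((0.180392+0.055)/1.055)^2.4 ≈ 0.027321
  B: 142/255 ≈ 0.556863 > 0.04045 → ((0.556863+0.055)/1.055)^2.4 ≈ 0.270498
R_lin = 0.066626, G_lin = 0.027321, B_lin = 0.270498
L = 0.2126×R + 0.7152×G + 0.0722×B
L = 0.2126×0.066626 + 0.7152×0.027321 + 0.0722×0.270498
L ≈ 0.053235


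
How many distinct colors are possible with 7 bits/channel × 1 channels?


Total bits = 7 bits/channel × 1 channels = 7 bits
Distinct colors = 2^7
= 128 colors


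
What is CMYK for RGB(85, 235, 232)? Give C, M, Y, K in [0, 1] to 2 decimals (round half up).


R'=85/255≈0.3333, G'=235/255≈0.9216, B'=232/255≈0.9098
K = 1 - max(R',G',B') = 1 - 235/255 = 20/255 = 0.07843… → 0.08
(1-R'-K)/(1-K) simplifies to (max-R)/max with max = 235:
C = (235-85)/235 = 150/235 = 0.63829… → 0.64
M = (235-235)/235 = 0/235 = 0 → 0.00
Y = (235-232)/235 = 3/235 = 0.01276… → 0.01
= CMYK(0.64, 0.00, 0.01, 0.08)


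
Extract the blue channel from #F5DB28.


Color: #F5DB28
R = F5 = 245
G = DB = 219
B = 28 = 40
Blue = 40


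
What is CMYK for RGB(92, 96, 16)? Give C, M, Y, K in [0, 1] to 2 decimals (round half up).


R'=92/255≈0.3608, G'=96/255≈0.3765, B'=16/255≈0.0627
K = 1 - max(R',G',B') = 1 - 96/255 = 159/255 = 0.62352… → 0.62
(1-R'-K)/(1-K) simplifies to (max-R)/max with max = 96:
C = (96-92)/96 = 4/96 = 0.04166… → 0.04
M = (96-96)/96 = 0/96 = 0 → 0.00
Y = (96-16)/96 = 80/96 = 0.83333… → 0.83
= CMYK(0.04, 0.00, 0.83, 0.62)


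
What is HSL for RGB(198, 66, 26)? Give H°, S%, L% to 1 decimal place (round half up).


Normalize: R'=198/255≈0.7765, G'=66/255≈0.2588, B'=26/255≈0.1020
Max=198/255, Min=26/255, Δ=Max-Min=172/255
L = (Max+Min)/2 = (198+26)/510 = 224/510 = 0.43921… → L = 43.9%
L ≤ 0.5 → S = Δ/(Max+Min) = 172/(198+26) = 172/224 = 0.76785… → S = 76.8%
(the 1/255 factors cancel in S and H, so raw channel differences can be used)
Max is R' → H = 60 × (((G-B)/Δ) mod 6) = 60 × (((66-26)/172) mod 6)
  40/172 = 0.2325…
  H = 60 × 0.2325… = 13.953…° → H = 14.0°
= HSL(14.0°, 76.8%, 43.9%)


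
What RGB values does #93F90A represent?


93 → 147 (R)
F9 → 249 (G)
0A → 10 (B)
= RGB(147, 249, 10)


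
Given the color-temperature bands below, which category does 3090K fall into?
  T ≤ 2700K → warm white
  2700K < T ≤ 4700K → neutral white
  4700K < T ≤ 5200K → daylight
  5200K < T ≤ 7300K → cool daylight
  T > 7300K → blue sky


Temperature: 3090K
2700K < 3090K ≤ 4700K → neutral white
Classification: neutral white


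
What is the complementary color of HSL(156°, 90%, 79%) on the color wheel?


Complement = opposite side of color wheel = hue + 180°
H' = (156 + 180) mod 360 = 336°
S and L unchanged.
= HSL(336°, 90%, 79%)


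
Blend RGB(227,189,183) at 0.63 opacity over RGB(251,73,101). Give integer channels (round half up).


C = α×F + (1-α)×B, with 1-α = 0.37
R: 0.63×227 + 0.37×251 = 143.01 + 92.87 = 235.88 → 236
G: 0.63×189 + 0.37×73 = 119.07 + 27.01 = 146.08 → 146
B: 0.63×183 + 0.37×101 = 115.29 + 37.37 = 152.66 → 153
= RGB(236, 146, 153)


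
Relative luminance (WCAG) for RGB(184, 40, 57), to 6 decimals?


Linearize each channel (sRGB transfer function): c = v/255; c_lin = c/12.92 if c ≤ 0.04045, else ((c+0.055)/1.055)^2.4
  R: 184/255 ≈ 0.721569 > 0.04045 → ((0.721569+0.055)/1.055)^2.4 ≈ 0.479320
  G: 40/255 ≈ 0.156863 > 0.04045 → ((0.156863+0.055)/1.055)^2.4 ≈ 0.021219
  B: 57/255 ≈ 0.223529 > 0.04045 → ((0.223529+0.055)/1.055)^2.4 ≈ 0.040915
R_lin = 0.479320, G_lin = 0.021219, B_lin = 0.040915
L = 0.2126×R + 0.7152×G + 0.0722×B
L = 0.2126×0.479320 + 0.7152×0.021219 + 0.0722×0.040915
L ≈ 0.120033


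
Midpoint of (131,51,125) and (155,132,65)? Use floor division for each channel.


Midpoint: each channel = ⌊(C₁+C₂)/2⌋
R: ⌊(131+155)/2⌋ = 143
G: ⌊(51+132)/2⌋ = 91
B: ⌊(125+65)/2⌋ = 95
= RGB(143, 91, 95)


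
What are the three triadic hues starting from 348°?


Triadic: equally spaced at 120° intervals
H1 = 348°
H2 = (348 + 120) mod 360 = 108°
H3 = (348 + 240) mod 360 = 228°
Triadic = 348°, 108°, 228°


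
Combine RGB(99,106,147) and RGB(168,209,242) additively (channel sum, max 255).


Additive: each channel = min(255, C₁+C₂)
R: 99+168 = 267 → 255
G: 106+209 = 315 → 255
B: 147+242 = 389 → 255
= RGB(255, 255, 255)


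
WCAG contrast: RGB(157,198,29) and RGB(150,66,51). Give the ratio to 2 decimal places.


Linearize each sRGB channel c=v/255: c/12.92 if c ≤ 0.04045 else ((c+0.055)/1.055)^2.4
L = 0.2126×R_lin + 0.7152×G_lin + 0.0722×B_lin
Color 1 (157,198,29):
  R=157: 157/255≈0.6157 > 0.04045 → ((0.6157+0.055)/1.055)^2.4 ≈ 0.33716
  G=198: 198/255≈0.7765 > 0.04045 → ((0.7765+0.055)/1.055)^2.4 ≈ 0.56471
  B=29: 29/255≈0.1137 > 0.04045 → ((0.1137+0.055)/1.055)^2.4 ≈ 0.01229
  L1 = 0.2126×0.33716 + 0.7152×0.56471 + 0.0722×0.01229 ≈ 0.47645
Color 2 (150,66,51):
  R=150: 150/255≈0.5882 > 0.04045 → ((0.5882+0.055)/1.055)^2.4 ≈ 0.30499
  G=66: 66/255≈0.2588 > 0.04045 → ((0.2588+0.055)/1.055)^2.4 ≈ 0.05448
  B=51: 51/255≈0.2000 > 0.04045 → ((0.2000+0.055)/1.055)^2.4 ≈ 0.03310
  L2 = 0.2126×0.30499 + 0.7152×0.05448 + 0.0722×0.03310 ≈ 0.10619
Lighter = 0.47645, Darker = 0.10619
Ratio = (L_lighter + 0.05) / (L_darker + 0.05)
Ratio = (0.47645 + 0.05) / (0.10619 + 0.05) = 0.52645 / 0.15619 ≈ 3.3705
Ratio ≈ 3.37:1


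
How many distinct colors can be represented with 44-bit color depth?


Colors = 2^bits = 2^44
= 17,592,186,044,416 colors


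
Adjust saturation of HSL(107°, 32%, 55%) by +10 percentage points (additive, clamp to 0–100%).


Original S = 32%
Adjustment = +10 percentage points
New S = 32 + (10) = 42
Clamp to [0, 100] → 42
= HSL(107°, 42%, 55%)


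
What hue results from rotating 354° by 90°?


New hue = (H + rotation) mod 360
New hue = (354 + 90) mod 360
= 444 mod 360
= 84°


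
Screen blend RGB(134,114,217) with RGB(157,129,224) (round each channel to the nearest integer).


Screen: C = 255 - (255-A)×(255-B)/255, rounded to nearest integer
R: 255 - (255-134)×(255-157)/255 = 255 - 11858/255 ≈ 255 - 46.502 = 208.498 → 208
G: 255 - (255-114)×(255-129)/255 = 255 - 17766/255 ≈ 255 - 69.671 = 185.329 → 185
B: 255 - (255-217)×(255-224)/255 = 255 - 1178/255 ≈ 255 - 4.620 = 250.380 → 250
= RGB(208, 185, 250)


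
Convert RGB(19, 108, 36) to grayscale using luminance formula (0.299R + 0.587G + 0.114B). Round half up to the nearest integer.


Gray = 0.299×R + 0.587×G + 0.114×B
Gray = 0.299×19 + 0.587×108 + 0.114×36
Gray = 5.681 + 63.396 + 4.104
Gray = 73.181 → round half up → 73
Gray = 73


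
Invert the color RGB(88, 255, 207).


Invert: (255-R, 255-G, 255-B)
R: 255-88 = 167
G: 255-255 = 0
B: 255-207 = 48
= RGB(167, 0, 48)


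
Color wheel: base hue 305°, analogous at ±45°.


Base hue: 305°
Left analog: (305 - 45) mod 360 = 260°
Right analog: (305 + 45) mod 360 = 350°
Analogous hues = 260° and 350°


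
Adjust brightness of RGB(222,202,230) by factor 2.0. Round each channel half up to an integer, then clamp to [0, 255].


Multiply each channel by 2.0, round half up, clamp to [0, 255]
R: 222×2.0 = 444 → clamp → 255
G: 202×2.0 = 404 → clamp → 255
B: 230×2.0 = 460 → clamp → 255
= RGB(255, 255, 255)


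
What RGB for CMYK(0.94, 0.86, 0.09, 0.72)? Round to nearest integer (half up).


R = 255 × (1-C) × (1-K) = 255 × 0.06 × 0.28 = 4.284 → 4
G = 255 × (1-M) × (1-K) = 255 × 0.14 × 0.28 = 9.996 → 10
B = 255 × (1-Y) × (1-K) = 255 × 0.91 × 0.28 = 64.974 → 65
= RGB(4, 10, 65)


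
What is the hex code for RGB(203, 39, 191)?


R = 203 → CB (hex)
G = 39 → 27 (hex)
B = 191 → BF (hex)
Hex = #CB27BF


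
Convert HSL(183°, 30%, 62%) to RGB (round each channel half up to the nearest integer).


H=183°, S=0.30, L=0.62
C = (1-|2L-1|)×S = (1-|0.24|)×0.30 = 0.228
H' = H/60 = 183/60 ≈ 3.0500; X = C×(1-|H' mod 2 - 1|) = 0.2166
m = L - C/2 = 0.62 - 0.114 = 0.506
Sector ⌊H'⌋ = 3 → (R',G',B') = (0.0, 0.2166, 0.228)
RGB = ((R'+m)×255, (G'+m)×255, (B'+m)×255) = (129.03, 184.263, 187.17)
Round half up → RGB(129, 184, 187)


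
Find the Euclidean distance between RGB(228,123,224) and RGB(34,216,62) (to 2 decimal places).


d = √[(R₁-R₂)² + (G₁-G₂)² + (B₁-B₂)²]
d = √[(228-34)² + (123-216)² + (224-62)²]
d = √[37636 + 8649 + 26244]
d = √72529
d ≈ 269.31


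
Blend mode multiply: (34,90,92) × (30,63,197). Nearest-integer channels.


Multiply: C = A×B/255, rounded to nearest integer
R: 34×30/255 = 1020/255 ≈ 4.000 → 4
G: 90×63/255 = 5670/255 ≈ 22.235 → 22
B: 92×197/255 = 18124/255 ≈ 71.075 → 71
= RGB(4, 22, 71)


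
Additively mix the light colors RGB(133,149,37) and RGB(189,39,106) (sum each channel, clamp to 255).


Additive: each channel = min(255, C₁+C₂)
R: 133+189 = 322 → 255
G: 149+39 = 188 → 188
B: 37+106 = 143 → 143
= RGB(255, 188, 143)


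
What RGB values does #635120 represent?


63 → 99 (R)
51 → 81 (G)
20 → 32 (B)
= RGB(99, 81, 32)


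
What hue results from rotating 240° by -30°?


New hue = (H + rotation) mod 360
New hue = (240 -30) mod 360
= 210 mod 360
= 210°


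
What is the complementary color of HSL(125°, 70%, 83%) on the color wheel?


Complement = opposite side of color wheel = hue + 180°
H' = (125 + 180) mod 360 = 305°
S and L unchanged.
= HSL(305°, 70%, 83%)


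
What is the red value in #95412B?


Color: #95412B
R = 95 = 149
G = 41 = 65
B = 2B = 43
Red = 149


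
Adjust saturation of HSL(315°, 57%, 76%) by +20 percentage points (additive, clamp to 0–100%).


Original S = 57%
Adjustment = +20 percentage points
New S = 57 + (20) = 77
Clamp to [0, 100] → 77
= HSL(315°, 77%, 76%)


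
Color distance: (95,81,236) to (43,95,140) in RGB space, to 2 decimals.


d = √[(R₁-R₂)² + (G₁-G₂)² + (B₁-B₂)²]
d = √[(95-43)² + (81-95)² + (236-140)²]
d = √[2704 + 196 + 9216]
d = √12116
d ≈ 110.07


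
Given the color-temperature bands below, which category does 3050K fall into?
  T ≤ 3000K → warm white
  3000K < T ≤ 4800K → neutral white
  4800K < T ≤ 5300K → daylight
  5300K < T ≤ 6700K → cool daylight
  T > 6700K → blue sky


Temperature: 3050K
3000K < 3050K ≤ 4800K → neutral white
Classification: neutral white


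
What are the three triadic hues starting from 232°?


Triadic: equally spaced at 120° intervals
H1 = 232°
H2 = (232 + 120) mod 360 = 352°
H3 = (232 + 240) mod 360 = 112°
Triadic = 232°, 352°, 112°


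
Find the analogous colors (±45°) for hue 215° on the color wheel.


Base hue: 215°
Left analog: (215 - 45) mod 360 = 170°
Right analog: (215 + 45) mod 360 = 260°
Analogous hues = 170° and 260°


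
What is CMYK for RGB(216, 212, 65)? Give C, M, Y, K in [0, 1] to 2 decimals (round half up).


R'=216/255≈0.8471, G'=212/255≈0.8314, B'=65/255≈0.2549
K = 1 - max(R',G',B') = 1 - 216/255 = 39/255 = 0.15294… → 0.15
(1-R'-K)/(1-K) simplifies to (max-R)/max with max = 216:
C = (216-216)/216 = 0/216 = 0 → 0.00
M = (216-212)/216 = 4/216 = 0.01851… → 0.02
Y = (216-65)/216 = 151/216 = 0.69907… → 0.70
= CMYK(0.00, 0.02, 0.70, 0.15)


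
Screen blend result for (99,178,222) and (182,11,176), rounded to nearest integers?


Screen: C = 255 - (255-A)×(255-B)/255, rounded to nearest integer
R: 255 - (255-99)×(255-182)/255 = 255 - 11388/255 ≈ 255 - 44.659 = 210.341 → 210
G: 255 - (255-178)×(255-11)/255 = 255 - 18788/255 ≈ 255 - 73.678 = 181.322 → 181
B: 255 - (255-222)×(255-176)/255 = 255 - 2607/255 ≈ 255 - 10.224 = 244.776 → 245
= RGB(210, 181, 245)


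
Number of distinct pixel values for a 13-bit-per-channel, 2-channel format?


Total bits = 13 bits/channel × 2 channels = 26 bits
Distinct pixel values = 2^26
= 67,108,864 pixel values


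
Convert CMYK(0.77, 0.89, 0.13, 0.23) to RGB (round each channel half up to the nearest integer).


R = 255 × (1-C) × (1-K) = 255 × 0.23 × 0.77 = 45.1605 → 45
G = 255 × (1-M) × (1-K) = 255 × 0.11 × 0.77 = 21.5985 → 22
B = 255 × (1-Y) × (1-K) = 255 × 0.87 × 0.77 = 170.8245 → 171
= RGB(45, 22, 171)


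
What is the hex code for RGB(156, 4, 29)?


R = 156 → 9C (hex)
G = 4 → 04 (hex)
B = 29 → 1D (hex)
Hex = #9C041D


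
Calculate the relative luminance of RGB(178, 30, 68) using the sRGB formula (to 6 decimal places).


Linearize each channel (sRGB transfer function): c = v/255; c_lin = c/12.92 if c ≤ 0.04045, else ((c+0.055)/1.055)^2.4
  R: 178/255 ≈ 0.698039 > 0.04045 → ((0.698039+0.055)/1.055)^2.4 ≈ 0.445201
  G: 30/255 ≈ 0.117647 > 0.04045 → ((0.117647+0.055)/1.055)^2.4 ≈ 0.012983
  B: 68/255 ≈ 0.266667 > 0.04045 → ((0.266667+0.055)/1.055)^2.4 ≈ 0.057805
R_lin = 0.445201, G_lin = 0.012983, B_lin = 0.057805
L = 0.2126×R + 0.7152×G + 0.0722×B
L = 0.2126×0.445201 + 0.7152×0.012983 + 0.0722×0.057805
L ≈ 0.108109


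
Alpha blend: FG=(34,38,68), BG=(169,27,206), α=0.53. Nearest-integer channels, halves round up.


C = α×F + (1-α)×B, with 1-α = 0.47
R: 0.53×34 + 0.47×169 = 18.02 + 79.43 = 97.45 → 97
G: 0.53×38 + 0.47×27 = 20.14 + 12.69 = 32.83 → 33
B: 0.53×68 + 0.47×206 = 36.04 + 96.82 = 132.86 → 133
= RGB(97, 33, 133)


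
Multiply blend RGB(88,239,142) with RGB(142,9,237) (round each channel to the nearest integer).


Multiply: C = A×B/255, rounded to nearest integer
R: 88×142/255 = 12496/255 ≈ 49.004 → 49
G: 239×9/255 = 2151/255 ≈ 8.435 → 8
B: 142×237/255 = 33654/255 ≈ 131.976 → 132
= RGB(49, 8, 132)


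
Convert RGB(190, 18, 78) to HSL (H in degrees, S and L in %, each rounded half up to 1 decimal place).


Normalize: R'=190/255≈0.7451, G'=18/255≈0.0706, B'=78/255≈0.3059
Max=190/255, Min=18/255, Δ=Max-Min=172/255
L = (Max+Min)/2 = (190+18)/510 = 208/510 = 0.40784… → L = 40.8%
L ≤ 0.5 → S = Δ/(Max+Min) = 172/(190+18) = 172/208 = 0.82692… → S = 82.7%
(the 1/255 factors cancel in S and H, so raw channel differences can be used)
Max is R' → H = 60 × (((G-B)/Δ) mod 6) = 60 × (((18-78)/172) mod 6)
  (-60)/172 = -0.3488…; negative, so add 6 → 5.6511…
  H = 60 × 5.6511… = 339.069…° → H = 339.1°
= HSL(339.1°, 82.7%, 40.8%)


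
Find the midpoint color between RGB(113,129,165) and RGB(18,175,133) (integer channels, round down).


Midpoint: each channel = ⌊(C₁+C₂)/2⌋
R: ⌊(113+18)/2⌋ = 65
G: ⌊(129+175)/2⌋ = 152
B: ⌊(165+133)/2⌋ = 149
= RGB(65, 152, 149)


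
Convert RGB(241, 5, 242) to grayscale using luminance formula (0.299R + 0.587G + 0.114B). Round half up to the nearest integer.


Gray = 0.299×R + 0.587×G + 0.114×B
Gray = 0.299×241 + 0.587×5 + 0.114×242
Gray = 72.059 + 2.935 + 27.588
Gray = 102.582 → round half up → 103
Gray = 103


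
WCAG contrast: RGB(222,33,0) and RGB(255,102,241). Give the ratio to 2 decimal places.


Linearize each sRGB channel c=v/255: c/12.92 if c ≤ 0.04045 else ((c+0.055)/1.055)^2.4
L = 0.2126×R_lin + 0.7152×G_lin + 0.0722×B_lin
Color 1 (222,33,0):
  R=222: 222/255≈0.8706 > 0.04045 → ((0.8706+0.055)/1.055)^2.4 ≈ 0.73046
  G=33: 33/255≈0.1294 > 0.04045 → ((0.1294+0.055)/1.055)^2.4 ≈ 0.01521
  B=0: 0/255≈0.0000 ≤ 0.04045 → 0.0000/12.92 ≈ 0.00000
  L1 = 0.2126×0.73046 + 0.7152×0.01521 + 0.0722×0.00000 ≈ 0.16617
Color 2 (255,102,241):
  R=255: 255/255≈1.0000 > 0.04045 → ((1.0000+0.055)/1.055)^2.4 ≈ 1.00000
  G=102: 102/255≈0.4000 > 0.04045 → ((0.4000+0.055)/1.055)^2.4 ≈ 0.13287
  B=241: 241/255≈0.9451 > 0.04045 → ((0.9451+0.055)/1.055)^2.4 ≈ 0.87962
  L2 = 0.2126×1.00000 + 0.7152×0.13287 + 0.0722×0.87962 ≈ 0.37114
Lighter = 0.37114, Darker = 0.16617
Ratio = (L_lighter + 0.05) / (L_darker + 0.05)
Ratio = (0.37114 + 0.05) / (0.16617 + 0.05) = 0.42114 / 0.21617 ≈ 1.9481
Ratio ≈ 1.95:1


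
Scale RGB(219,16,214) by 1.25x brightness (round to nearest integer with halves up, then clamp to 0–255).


Multiply each channel by 1.25, round half up, clamp to [0, 255]
R: 219×1.25 = 273.75 → round → 274 → clamp → 255
G: 16×1.25 = 20
B: 214×1.25 = 267.5 → round → 268 → clamp → 255
= RGB(255, 20, 255)


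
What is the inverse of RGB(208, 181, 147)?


Invert: (255-R, 255-G, 255-B)
R: 255-208 = 47
G: 255-181 = 74
B: 255-147 = 108
= RGB(47, 74, 108)


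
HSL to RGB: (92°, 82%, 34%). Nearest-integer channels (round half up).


H=92°, S=0.82, L=0.34
C = (1-|2L-1|)×S = (1-|-0.32|)×0.82 = 0.5576
H' = H/60 = 92/60 ≈ 1.5333; X = C×(1-|H' mod 2 - 1|) ≈ 0.2602
m = L - C/2 = 0.34 - 0.2788 = 0.0612
Sector ⌊H'⌋ = 1 → (R',G',B') = (≈0.2602, 0.5576, 0.0)
RGB = ((R'+m)×255, (G'+m)×255, (B'+m)×255) = (81.9604, 157.794, 15.606)
Round half up → RGB(82, 158, 16)


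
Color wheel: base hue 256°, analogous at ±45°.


Base hue: 256°
Left analog: (256 - 45) mod 360 = 211°
Right analog: (256 + 45) mod 360 = 301°
Analogous hues = 211° and 301°


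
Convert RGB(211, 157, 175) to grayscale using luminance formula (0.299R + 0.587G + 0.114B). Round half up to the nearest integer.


Gray = 0.299×R + 0.587×G + 0.114×B
Gray = 0.299×211 + 0.587×157 + 0.114×175
Gray = 63.089 + 92.159 + 19.950
Gray = 175.198 → round half up → 175
Gray = 175


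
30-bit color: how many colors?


Colors = 2^bits = 2^30
= 1,073,741,824 colors


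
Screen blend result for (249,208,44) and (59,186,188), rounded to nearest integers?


Screen: C = 255 - (255-A)×(255-B)/255, rounded to nearest integer
R: 255 - (255-249)×(255-59)/255 = 255 - 1176/255 ≈ 255 - 4.612 = 250.388 → 250
G: 255 - (255-208)×(255-186)/255 = 255 - 3243/255 ≈ 255 - 12.718 = 242.282 → 242
B: 255 - (255-44)×(255-188)/255 = 255 - 14137/255 ≈ 255 - 55.439 = 199.561 → 200
= RGB(250, 242, 200)


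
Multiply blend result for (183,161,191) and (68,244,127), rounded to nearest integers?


Multiply: C = A×B/255, rounded to nearest integer
R: 183×68/255 = 12444/255 ≈ 48.800 → 49
G: 161×244/255 = 39284/255 ≈ 154.055 → 154
B: 191×127/255 = 24257/255 ≈ 95.125 → 95
= RGB(49, 154, 95)


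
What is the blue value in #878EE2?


Color: #878EE2
R = 87 = 135
G = 8E = 142
B = E2 = 226
Blue = 226


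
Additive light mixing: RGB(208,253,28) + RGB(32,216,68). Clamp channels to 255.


Additive: each channel = min(255, C₁+C₂)
R: 208+32 = 240 → 240
G: 253+216 = 469 → 255
B: 28+68 = 96 → 96
= RGB(240, 255, 96)


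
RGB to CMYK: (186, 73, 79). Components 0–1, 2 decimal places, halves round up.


R'=186/255≈0.7294, G'=73/255≈0.2863, B'=79/255≈0.3098
K = 1 - max(R',G',B') = 1 - 186/255 = 69/255 = 0.27058… → 0.27
(1-R'-K)/(1-K) simplifies to (max-R)/max with max = 186:
C = (186-186)/186 = 0/186 = 0 → 0.00
M = (186-73)/186 = 113/186 = 0.60752… → 0.61
Y = (186-79)/186 = 107/186 = 0.57526… → 0.58
= CMYK(0.00, 0.61, 0.58, 0.27)


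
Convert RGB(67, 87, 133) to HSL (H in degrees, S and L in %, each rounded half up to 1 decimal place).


Normalize: R'=67/255≈0.2627, G'=87/255≈0.3412, B'=133/255≈0.5216
Max=133/255, Min=67/255, Δ=Max-Min=66/255
L = (Max+Min)/2 = (133+67)/510 = 200/510 = 0.39215… → L = 39.2%
L ≤ 0.5 → S = Δ/(Max+Min) = 66/(133+67) = 66/200 = 0.33 → S = 33.0%
(the 1/255 factors cancel in S and H, so raw channel differences can be used)
Max is B' → H = 60 × ((R-G)/Δ + 4) = 60 × ((67-87)/66 + 4)
  -20/66 + 4 = -0.3030… + 4 = 3.6969…
  H = 60 × 3.6969… = 221.818…° → H = 221.8°
= HSL(221.8°, 33.0%, 39.2%)


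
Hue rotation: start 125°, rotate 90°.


New hue = (H + rotation) mod 360
New hue = (125 + 90) mod 360
= 215 mod 360
= 215°


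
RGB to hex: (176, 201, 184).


R = 176 → B0 (hex)
G = 201 → C9 (hex)
B = 184 → B8 (hex)
Hex = #B0C9B8


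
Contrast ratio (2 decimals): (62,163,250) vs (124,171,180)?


Linearize each sRGB channel c=v/255: c/12.92 if c ≤ 0.04045 else ((c+0.055)/1.055)^2.4
L = 0.2126×R_lin + 0.7152×G_lin + 0.0722×B_lin
Color 1 (62,163,250):
  R=62: 62/255≈0.2431 > 0.04045 → ((0.2431+0.055)/1.055)^2.4 ≈ 0.04817
  G=163: 163/255≈0.6392 > 0.04045 → ((0.6392+0.055)/1.055)^2.4 ≈ 0.36625
  B=250: 250/255≈0.9804 > 0.04045 → ((0.9804+0.055)/1.055)^2.4 ≈ 0.95597
  L1 = 0.2126×0.04817 + 0.7152×0.36625 + 0.0722×0.95597 ≈ 0.34121
Color 2 (124,171,180):
  R=124: 124/255≈0.4863 > 0.04045 → ((0.4863+0.055)/1.055)^2.4 ≈ 0.20156
  G=171: 171/255≈0.6706 > 0.04045 → ((0.6706+0.055)/1.055)^2.4 ≈ 0.40724
  B=180: 180/255≈0.7059 > 0.04045 → ((0.7059+0.055)/1.055)^2.4 ≈ 0.45641
  L2 = 0.2126×0.20156 + 0.7152×0.40724 + 0.0722×0.45641 ≈ 0.36706
Lighter = 0.36706, Darker = 0.34121
Ratio = (L_lighter + 0.05) / (L_darker + 0.05)
Ratio = (0.36706 + 0.05) / (0.34121 + 0.05) = 0.41706 / 0.39121 ≈ 1.0661
Ratio ≈ 1.07:1


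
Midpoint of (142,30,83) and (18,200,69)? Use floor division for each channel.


Midpoint: each channel = ⌊(C₁+C₂)/2⌋
R: ⌊(142+18)/2⌋ = 80
G: ⌊(30+200)/2⌋ = 115
B: ⌊(83+69)/2⌋ = 76
= RGB(80, 115, 76)


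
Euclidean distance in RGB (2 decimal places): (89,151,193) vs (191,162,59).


d = √[(R₁-R₂)² + (G₁-G₂)² + (B₁-B₂)²]
d = √[(89-191)² + (151-162)² + (193-59)²]
d = √[10404 + 121 + 17956]
d = √28481
d ≈ 168.76


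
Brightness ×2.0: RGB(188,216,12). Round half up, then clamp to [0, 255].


Multiply each channel by 2.0, round half up, clamp to [0, 255]
R: 188×2.0 = 376 → clamp → 255
G: 216×2.0 = 432 → clamp → 255
B: 12×2.0 = 24
= RGB(255, 255, 24)


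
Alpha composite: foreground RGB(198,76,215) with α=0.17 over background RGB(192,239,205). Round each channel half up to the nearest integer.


C = α×F + (1-α)×B, with 1-α = 0.83
R: 0.17×198 + 0.83×192 = 33.66 + 159.36 = 193.02 → 193
G: 0.17×76 + 0.83×239 = 12.92 + 198.37 = 211.29 → 211
B: 0.17×215 + 0.83×205 = 36.55 + 170.15 = 206.70 → 207
= RGB(193, 211, 207)


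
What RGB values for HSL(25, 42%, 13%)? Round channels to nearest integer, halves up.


H=25°, S=0.42, L=0.13
C = (1-|2L-1|)×S = (1-|-0.74|)×0.42 = 0.1092
H' = H/60 = 25/60 ≈ 0.4167; X = C×(1-|H' mod 2 - 1|) = 0.0455
m = L - C/2 = 0.13 - 0.0546 = 0.0754
Sector ⌊H'⌋ = 0 → (R',G',B') = (0.1092, 0.0455, 0.0)
RGB = ((R'+m)×255, (G'+m)×255, (B'+m)×255) = (47.073, 30.8295, 19.227)
Round half up → RGB(47, 31, 19)


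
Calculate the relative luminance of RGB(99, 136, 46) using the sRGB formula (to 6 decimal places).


Linearize each channel (sRGB transfer function): c = v/255; c_lin = c/12.92 if c ≤ 0.04045, else ((c+0.055)/1.055)^2.4
  R: 99/255 ≈ 0.388235 > 0.04045 → ((0.388235+0.055)/1.055)^2.4 ≈ 0.124772
  G: 136/255 ≈ 0.533333 > 0.04045 → ((0.533333+0.055)/1.055)^2.4 ≈ 0.246201
  B: 46/255 ≈ 0.180392 > 0.04045 → ((0.180392+0.055)/1.055)^2.4 ≈ 0.027321
R_lin = 0.124772, G_lin = 0.246201, B_lin = 0.027321
L = 0.2126×R + 0.7152×G + 0.0722×B
L = 0.2126×0.124772 + 0.7152×0.246201 + 0.0722×0.027321
L ≈ 0.204582


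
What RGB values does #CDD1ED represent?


CD → 205 (R)
D1 → 209 (G)
ED → 237 (B)
= RGB(205, 209, 237)


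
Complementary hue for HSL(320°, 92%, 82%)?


Complement = opposite side of color wheel = hue + 180°
H' = (320 + 180) mod 360 = 140°
S and L unchanged.
= HSL(140°, 92%, 82%)


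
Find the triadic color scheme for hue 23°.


Triadic: equally spaced at 120° intervals
H1 = 23°
H2 = (23 + 120) mod 360 = 143°
H3 = (23 + 240) mod 360 = 263°
Triadic = 23°, 143°, 263°


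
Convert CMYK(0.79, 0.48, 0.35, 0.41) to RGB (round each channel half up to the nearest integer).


R = 255 × (1-C) × (1-K) = 255 × 0.21 × 0.59 = 31.5945 → 32
G = 255 × (1-M) × (1-K) = 255 × 0.52 × 0.59 = 78.234 → 78
B = 255 × (1-Y) × (1-K) = 255 × 0.65 × 0.59 = 97.7925 → 98
= RGB(32, 78, 98)


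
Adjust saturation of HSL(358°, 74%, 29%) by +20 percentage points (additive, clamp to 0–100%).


Original S = 74%
Adjustment = +20 percentage points
New S = 74 + (20) = 94
Clamp to [0, 100] → 94
= HSL(358°, 94%, 29%)


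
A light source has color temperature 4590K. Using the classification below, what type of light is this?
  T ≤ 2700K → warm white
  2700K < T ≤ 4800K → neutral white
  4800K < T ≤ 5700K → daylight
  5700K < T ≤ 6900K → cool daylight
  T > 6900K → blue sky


Temperature: 4590K
2700K < 4590K ≤ 4800K → neutral white
Classification: neutral white


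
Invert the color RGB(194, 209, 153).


Invert: (255-R, 255-G, 255-B)
R: 255-194 = 61
G: 255-209 = 46
B: 255-153 = 102
= RGB(61, 46, 102)
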